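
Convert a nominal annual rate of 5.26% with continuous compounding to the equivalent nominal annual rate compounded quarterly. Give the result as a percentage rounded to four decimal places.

EAR under continuous compounding: e^0.0526 − 1 = 0.054008.
Solve (1 + r/4)^4 = 1.054008: r/4 = 1.054008^(1/4) − 1 = 0.013237, so r = 0.052947 = 5.2947%.

5.2947%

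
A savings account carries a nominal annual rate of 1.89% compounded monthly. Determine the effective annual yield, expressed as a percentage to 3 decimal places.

EAR = (1 + 0.0189/12)^12 − 1.
= (1 + 0.001575)^12 − 1 = 1.019065 − 1 = 1.906%.

1.906%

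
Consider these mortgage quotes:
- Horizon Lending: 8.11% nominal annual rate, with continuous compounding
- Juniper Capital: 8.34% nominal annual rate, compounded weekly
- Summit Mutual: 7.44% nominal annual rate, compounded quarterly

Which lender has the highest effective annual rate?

Juniper Capital

Horizon Lending: e^0.0811 − 1 = 8.448%
Juniper Capital: (1 + 0.0834/52)^52 − 1 = 8.690%
Summit Mutual: (1 + 0.0744/4)^4 − 1 = 7.650%
The highest effective annual rate is Juniper Capital at 8.690%.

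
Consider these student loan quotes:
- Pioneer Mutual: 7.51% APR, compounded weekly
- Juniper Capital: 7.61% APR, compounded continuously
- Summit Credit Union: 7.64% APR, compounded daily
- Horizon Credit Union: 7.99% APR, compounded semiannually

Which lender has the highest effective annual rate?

Horizon Credit Union

Pioneer Mutual: (1 + 0.0751/52)^52 − 1 = 7.793%
Juniper Capital: e^0.0761 − 1 = 7.907%
Summit Credit Union: (1 + 0.0764/365)^365 − 1 = 7.939%
Horizon Credit Union: (1 + 0.0799/2)^2 − 1 = 8.150%
The highest effective annual rate is Horizon Credit Union at 8.150%.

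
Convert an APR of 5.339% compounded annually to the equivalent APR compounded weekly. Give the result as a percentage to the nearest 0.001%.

Compounded annually, EAR = nominal = 0.053390.
Solve (1 + r/52)^52 = 1.053390: r/52 = 1.053390^(1/52) − 1 = 0.001001, so r = 0.052040 = 5.204%.

5.204%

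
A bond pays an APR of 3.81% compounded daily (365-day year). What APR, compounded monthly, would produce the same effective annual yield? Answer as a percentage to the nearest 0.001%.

3.816%

EAR = (1 + 0.0381/365)^365 − 1 = 0.038833.
Solve (1 + r/12)^12 = 1.038833: r/12 = 1.038833^(1/12) − 1 = 0.003180, so r = 0.038159 = 3.816%.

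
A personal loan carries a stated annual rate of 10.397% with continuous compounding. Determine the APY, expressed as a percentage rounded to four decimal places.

With continuous compounding, EAR = e^0.10397 − 1.
e^0.10397 = 1.109567, so EAR = 0.109567 = 10.9567%.

10.9567%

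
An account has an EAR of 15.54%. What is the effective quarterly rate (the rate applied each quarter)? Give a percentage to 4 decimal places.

The per-quarter rate i satisfies (1 + i)^4 = 1 + 0.1554.
i = 1.1554^(1/4) − 1 = 0.0367716 = 3.6772%.

3.6772%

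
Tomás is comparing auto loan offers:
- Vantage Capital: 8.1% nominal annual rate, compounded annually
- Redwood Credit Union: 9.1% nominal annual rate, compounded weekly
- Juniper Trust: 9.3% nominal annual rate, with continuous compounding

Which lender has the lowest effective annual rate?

Vantage Capital: compounded annually, EAR = 8.100%
Redwood Credit Union: (1 + 0.091/52)^52 − 1 = 9.518%
Juniper Trust: e^0.093 − 1 = 9.746%
The lowest effective annual rate is Vantage Capital at 8.100%.

Vantage Capital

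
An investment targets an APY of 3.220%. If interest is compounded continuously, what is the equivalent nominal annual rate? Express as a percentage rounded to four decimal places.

3.1692%

Continuous: nominal r satisfies e^r − 1 = 0.03220.
r = ln(1 + 0.03220) = ln(1.03220) = 0.031692 = 3.1692%.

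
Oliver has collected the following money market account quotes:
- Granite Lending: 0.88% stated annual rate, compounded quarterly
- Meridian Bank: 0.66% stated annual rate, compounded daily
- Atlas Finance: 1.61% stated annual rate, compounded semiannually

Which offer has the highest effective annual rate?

Granite Lending: (1 + 0.0088/4)^4 − 1 = 0.883%
Meridian Bank: (1 + 0.0066/365)^365 − 1 = 0.662%
Atlas Finance: (1 + 0.0161/2)^2 − 1 = 1.616%
The highest effective annual rate is Atlas Finance at 1.616%.

Atlas Finance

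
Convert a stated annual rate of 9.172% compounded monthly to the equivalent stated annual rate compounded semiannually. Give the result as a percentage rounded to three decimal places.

EAR = (1 + 0.09172/12)^12 − 1 = 0.095676.
Solve (1 + r/2)^2 = 1.095676: r/2 = 1.095676^(1/2) − 1 = 0.046745, so r = 0.093491 = 9.349%.

9.349%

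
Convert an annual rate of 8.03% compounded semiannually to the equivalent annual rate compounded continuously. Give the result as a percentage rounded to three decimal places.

EAR = (1 + 0.0803/2)^2 − 1 = 0.081912.
Equivalent continuous rate: r = ln(1 + 0.081912) = 0.078730 = 7.873%.

7.873%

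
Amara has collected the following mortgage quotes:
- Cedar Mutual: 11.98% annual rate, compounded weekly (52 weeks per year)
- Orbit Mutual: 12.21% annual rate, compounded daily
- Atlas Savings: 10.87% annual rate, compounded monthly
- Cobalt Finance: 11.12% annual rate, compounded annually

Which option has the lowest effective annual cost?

Cedar Mutual: (1 + 0.1198/52)^52 − 1 = 12.712%
Orbit Mutual: (1 + 0.1221/365)^365 − 1 = 12.984%
Atlas Savings: (1 + 0.1087/12)^12 − 1 = 11.428%
Cobalt Finance: compounded annually, EAR = 11.120%
The lowest effective annual rate is Cobalt Finance at 11.120%.

Cobalt Finance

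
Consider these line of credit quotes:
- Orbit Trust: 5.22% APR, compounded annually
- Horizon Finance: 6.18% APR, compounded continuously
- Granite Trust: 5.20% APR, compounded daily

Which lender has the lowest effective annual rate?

Orbit Trust

Orbit Trust: compounded annually, EAR = 5.220%
Horizon Finance: e^0.0618 − 1 = 6.375%
Granite Trust: (1 + 0.0520/365)^365 − 1 = 5.337%
The lowest effective annual rate is Orbit Trust at 5.220%.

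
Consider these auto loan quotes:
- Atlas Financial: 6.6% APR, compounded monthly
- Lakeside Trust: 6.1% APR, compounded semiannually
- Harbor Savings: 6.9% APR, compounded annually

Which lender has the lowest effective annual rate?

Atlas Financial: (1 + 0.066/12)^12 − 1 = 6.803%
Lakeside Trust: (1 + 0.061/2)^2 − 1 = 6.193%
Harbor Savings: compounded annually, EAR = 6.900%
The lowest effective annual rate is Lakeside Trust at 6.193%.

Lakeside Trust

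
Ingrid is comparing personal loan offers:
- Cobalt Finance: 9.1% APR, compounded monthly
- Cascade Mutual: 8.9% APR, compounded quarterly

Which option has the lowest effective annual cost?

Cascade Mutual

Cobalt Finance: (1 + 0.091/12)^12 − 1 = 9.489%
Cascade Mutual: (1 + 0.089/4)^4 − 1 = 9.201%
The lowest effective annual rate is Cascade Mutual at 9.201%.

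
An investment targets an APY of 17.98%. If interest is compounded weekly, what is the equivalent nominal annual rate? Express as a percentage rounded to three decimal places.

16.561%

(1 + r/52)^52 − 1 = 0.1798, so 1 + r/52 = 1.1798^(1/52).
r/52 = 0.003185, so r = 0.165608 = 16.561%.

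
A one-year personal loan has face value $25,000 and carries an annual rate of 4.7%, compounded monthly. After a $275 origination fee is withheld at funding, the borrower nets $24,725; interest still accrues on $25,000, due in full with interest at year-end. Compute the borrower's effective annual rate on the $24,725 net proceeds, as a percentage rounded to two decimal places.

Amount owed after one year: 25,000 × (1 + 0.047/12)^12 = 25,000 × 1.048026 = $26,200.64.
Effective rate on net proceeds: 26,200.64 / 24,725 − 1 = 0.059682 = 5.97%.

5.97%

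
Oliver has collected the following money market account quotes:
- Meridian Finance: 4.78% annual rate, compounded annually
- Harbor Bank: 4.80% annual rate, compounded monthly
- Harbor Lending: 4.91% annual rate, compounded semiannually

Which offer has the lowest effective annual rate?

Meridian Finance

Meridian Finance: compounded annually, EAR = 4.780%
Harbor Bank: (1 + 0.0480/12)^12 − 1 = 4.907%
Harbor Lending: (1 + 0.0491/2)^2 − 1 = 4.970%
The lowest effective annual rate is Meridian Finance at 4.780%.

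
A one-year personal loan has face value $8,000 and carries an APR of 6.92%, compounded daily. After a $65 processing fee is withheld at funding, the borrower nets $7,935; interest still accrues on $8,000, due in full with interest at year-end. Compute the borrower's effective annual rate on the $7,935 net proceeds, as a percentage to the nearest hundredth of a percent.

8.04%

Amount owed after one year: 8,000 × (1 + 0.0692/365)^365 = 8,000 × 1.071643 = $8,573.15.
Effective rate on net proceeds: 8,573.15 / 7,935 − 1 = 0.080422 = 8.04%.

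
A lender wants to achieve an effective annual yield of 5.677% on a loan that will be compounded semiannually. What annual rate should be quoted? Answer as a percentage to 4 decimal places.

5.5986%

(1 + r/2)^2 − 1 = 0.05677, so 1 + r/2 = 1.05677^(1/2).
r/2 = 0.027993, so r = 0.055986 = 5.5986%.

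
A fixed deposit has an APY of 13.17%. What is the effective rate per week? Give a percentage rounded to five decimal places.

0.23821%

The per-week rate i satisfies (1 + i)^52 = 1 + 0.1317.
i = 1.1317^(1/52) − 1 = 0.0023821 = 0.23821%.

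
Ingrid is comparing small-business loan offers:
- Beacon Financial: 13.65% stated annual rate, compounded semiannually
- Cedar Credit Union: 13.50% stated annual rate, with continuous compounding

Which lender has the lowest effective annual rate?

Beacon Financial: (1 + 0.1365/2)^2 − 1 = 14.116%
Cedar Credit Union: e^0.1350 − 1 = 14.454%
The lowest effective annual rate is Beacon Financial at 14.116%.

Beacon Financial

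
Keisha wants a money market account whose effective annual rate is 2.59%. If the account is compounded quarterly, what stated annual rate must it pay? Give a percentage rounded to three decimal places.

(1 + r/4)^4 − 1 = 0.0259, so 1 + r/4 = 1.0259^(1/4).
r/4 = 0.006413, so r = 0.025652 = 2.565%.

2.565%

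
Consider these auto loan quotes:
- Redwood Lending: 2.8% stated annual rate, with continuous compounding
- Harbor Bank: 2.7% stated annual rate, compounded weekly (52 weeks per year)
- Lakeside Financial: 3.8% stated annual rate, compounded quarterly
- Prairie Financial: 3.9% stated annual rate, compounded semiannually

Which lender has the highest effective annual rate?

Redwood Lending: e^0.028 − 1 = 2.840%
Harbor Bank: (1 + 0.027/52)^52 − 1 = 2.736%
Lakeside Financial: (1 + 0.038/4)^4 − 1 = 3.854%
Prairie Financial: (1 + 0.039/2)^2 − 1 = 3.938%
The highest effective annual rate is Prairie Financial at 3.938%.

Prairie Financial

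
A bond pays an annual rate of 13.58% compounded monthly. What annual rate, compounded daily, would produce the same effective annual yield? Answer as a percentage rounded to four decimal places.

EAR = (1 + 0.1358/12)^12 − 1 = 0.144580.
Solve (1 + r/365)^365 = 1.144580: r/365 = 1.144580^(1/365) − 1 = 0.000370, so r = 0.135062 = 13.5062%.

13.5062%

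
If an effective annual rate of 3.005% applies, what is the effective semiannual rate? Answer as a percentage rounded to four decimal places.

The per-half-year rate i satisfies (1 + i)^2 = 1 + 0.03005.
i = 1.03005^(1/2) − 1 = 0.0149138 = 1.4914%.

1.4914%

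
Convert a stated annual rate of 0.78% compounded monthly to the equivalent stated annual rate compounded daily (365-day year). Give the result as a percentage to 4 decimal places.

0.7798%

EAR = (1 + 0.0078/12)^12 − 1 = 0.007828.
Solve (1 + r/365)^365 = 1.007828: r/365 = 1.007828^(1/365) − 1 = 0.000021, so r = 0.007798 = 0.7798%.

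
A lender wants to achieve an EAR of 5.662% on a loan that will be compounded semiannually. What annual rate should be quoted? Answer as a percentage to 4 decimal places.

(1 + r/2)^2 − 1 = 0.05662, so 1 + r/2 = 1.05662^(1/2).
r/2 = 0.027920, so r = 0.055840 = 5.5840%.

5.5840%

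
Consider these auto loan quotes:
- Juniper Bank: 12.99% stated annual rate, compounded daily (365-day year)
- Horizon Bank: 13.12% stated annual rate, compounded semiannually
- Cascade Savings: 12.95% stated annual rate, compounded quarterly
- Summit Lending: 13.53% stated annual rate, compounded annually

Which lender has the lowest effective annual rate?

Juniper Bank: (1 + 0.1299/365)^365 − 1 = 13.869%
Horizon Bank: (1 + 0.1312/2)^2 − 1 = 13.550%
Cascade Savings: (1 + 0.1295/4)^4 − 1 = 13.593%
Summit Lending: compounded annually, EAR = 13.530%
The lowest effective annual rate is Summit Lending at 13.530%.

Summit Lending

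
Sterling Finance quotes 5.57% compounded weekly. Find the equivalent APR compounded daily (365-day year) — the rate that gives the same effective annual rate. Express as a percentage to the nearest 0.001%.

5.567%

EAR = (1 + 0.0557/52)^52 − 1 = 0.057249.
Solve (1 + r/365)^365 = 1.057249: r/365 = 1.057249^(1/365) − 1 = 0.000153, so r = 0.055674 = 5.567%.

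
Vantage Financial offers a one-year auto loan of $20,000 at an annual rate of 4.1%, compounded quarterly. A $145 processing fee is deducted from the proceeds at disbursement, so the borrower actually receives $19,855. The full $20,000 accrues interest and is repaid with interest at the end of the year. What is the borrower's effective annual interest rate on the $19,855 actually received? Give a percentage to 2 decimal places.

4.92%

Amount owed after one year: 20,000 × (1 + 0.041/4)^4 = 20,000 × 1.041635 = $20,832.69.
Effective rate on net proceeds: 20,832.69 / 19,855 − 1 = 0.049242 = 4.92%.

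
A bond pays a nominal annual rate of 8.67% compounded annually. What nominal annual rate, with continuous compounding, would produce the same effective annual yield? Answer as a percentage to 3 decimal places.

8.315%

Compounded annually, EAR = nominal = 0.086700.
Equivalent continuous rate: r = ln(1 + 0.086700) = 0.083146 = 8.315%.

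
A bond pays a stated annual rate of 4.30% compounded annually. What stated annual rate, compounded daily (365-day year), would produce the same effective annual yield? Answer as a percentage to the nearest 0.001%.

4.210%

Compounded annually, EAR = nominal = 0.043000.
Solve (1 + r/365)^365 = 1.043000: r/365 = 1.043000^(1/365) − 1 = 0.000115, so r = 0.042104 = 4.210%.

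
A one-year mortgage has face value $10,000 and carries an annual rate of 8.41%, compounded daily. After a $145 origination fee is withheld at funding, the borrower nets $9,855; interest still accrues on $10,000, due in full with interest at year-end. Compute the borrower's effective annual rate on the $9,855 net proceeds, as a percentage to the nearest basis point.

Amount owed after one year: 10,000 × (1 + 0.0841/365)^365 = 10,000 × 1.087727 = $10,877.27.
Effective rate on net proceeds: 10,877.27 / 9,855 − 1 = 0.103731 = 10.37%.

10.37%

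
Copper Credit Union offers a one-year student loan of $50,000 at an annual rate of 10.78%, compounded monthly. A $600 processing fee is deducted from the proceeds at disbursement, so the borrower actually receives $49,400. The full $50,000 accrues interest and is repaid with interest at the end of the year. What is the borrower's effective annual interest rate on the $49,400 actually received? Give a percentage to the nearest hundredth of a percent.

12.68%

Amount owed after one year: 50,000 × (1 + 0.1078/12)^12 = 50,000 × 1.113289 = $55,664.45.
Effective rate on net proceeds: 55,664.45 / 49,400 − 1 = 0.126811 = 12.68%.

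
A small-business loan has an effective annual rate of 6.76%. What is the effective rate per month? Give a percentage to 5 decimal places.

The per-month rate i satisfies (1 + i)^12 = 1 + 0.0676.
i = 1.0676^(1/12) − 1 = 0.0054660 = 0.54660%.

0.54660%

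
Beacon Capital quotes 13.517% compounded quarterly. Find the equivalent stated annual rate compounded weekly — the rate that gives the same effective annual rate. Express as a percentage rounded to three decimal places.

EAR = (1 + 0.13517/4)^4 − 1 = 0.142177.
Solve (1 + r/52)^52 = 1.142177: r/52 = 1.142177^(1/52) − 1 = 0.002560, so r = 0.133106 = 13.311%.

13.311%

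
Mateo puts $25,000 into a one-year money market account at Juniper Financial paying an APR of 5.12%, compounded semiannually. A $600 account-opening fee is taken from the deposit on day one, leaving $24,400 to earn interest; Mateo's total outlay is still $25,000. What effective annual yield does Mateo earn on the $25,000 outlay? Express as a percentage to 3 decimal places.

2.661%

Value after one year: 24,400 × (1 + 0.0512/2)^2 = 24,400 × 1.051855 = $25,665.27.
Effective yield on the $25,000 outlay: 25,665.27 / 25,000 − 1 = 0.026611 = 2.661%.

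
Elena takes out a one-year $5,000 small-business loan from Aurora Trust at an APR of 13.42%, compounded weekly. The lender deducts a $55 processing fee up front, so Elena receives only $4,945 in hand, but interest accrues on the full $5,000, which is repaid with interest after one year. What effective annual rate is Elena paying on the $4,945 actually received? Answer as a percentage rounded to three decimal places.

Amount owed after one year: 5,000 × (1 + 0.1342/52)^52 = 5,000 × 1.143424 = $5,717.12.
Effective rate on net proceeds: 5,717.12 / 4,945 − 1 = 0.156141 = 15.614%.

15.614%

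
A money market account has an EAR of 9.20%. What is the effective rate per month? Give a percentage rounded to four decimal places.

The per-month rate i satisfies (1 + i)^12 = 1 + 0.0920.
i = 1.0920^(1/12) − 1 = 0.0073612 = 0.7361%.

0.7361%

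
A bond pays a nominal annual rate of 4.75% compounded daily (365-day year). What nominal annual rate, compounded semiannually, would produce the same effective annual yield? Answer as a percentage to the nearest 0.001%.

EAR = (1 + 0.0475/365)^365 − 1 = 0.048643.
Solve (1 + r/2)^2 = 1.048643: r/2 = 1.048643^(1/2) − 1 = 0.024033, so r = 0.048065 = 4.807%.

4.807%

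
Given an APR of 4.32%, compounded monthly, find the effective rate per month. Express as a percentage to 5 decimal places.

With a nominal annual rate compounded monthly, the periodic rate is the nominal rate divided by 12.
i = 0.0432 / 12 = 0.0036000 = 0.36000%.

0.36000%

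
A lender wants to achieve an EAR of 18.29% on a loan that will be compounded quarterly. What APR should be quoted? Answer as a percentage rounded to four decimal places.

(1 + r/4)^4 − 1 = 0.1829, so 1 + r/4 = 1.1829^(1/4).
r/4 = 0.042886, so r = 0.171546 = 17.1546%.

17.1546%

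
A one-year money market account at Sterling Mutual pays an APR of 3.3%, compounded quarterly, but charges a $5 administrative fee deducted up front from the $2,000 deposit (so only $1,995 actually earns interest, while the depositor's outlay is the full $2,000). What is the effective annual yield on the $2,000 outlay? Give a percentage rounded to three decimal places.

3.083%

Value after one year: 1,995 × (1 + 0.033/4)^4 = 1,995 × 1.033411 = $2,061.65.
Effective yield on the $2,000 outlay: 2,061.65 / 2,000 − 1 = 0.030827 = 3.083%.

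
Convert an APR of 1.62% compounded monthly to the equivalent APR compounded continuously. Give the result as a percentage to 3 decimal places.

1.619%

EAR = (1 + 0.0162/12)^12 − 1 = 0.016321.
Equivalent continuous rate: r = ln(1 + 0.016321) = 0.016189 = 1.619%.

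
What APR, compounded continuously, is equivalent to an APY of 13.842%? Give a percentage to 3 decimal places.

12.964%

Continuous: nominal r satisfies e^r − 1 = 0.13842.
r = ln(1 + 0.13842) = ln(1.13842) = 0.129641 = 12.964%.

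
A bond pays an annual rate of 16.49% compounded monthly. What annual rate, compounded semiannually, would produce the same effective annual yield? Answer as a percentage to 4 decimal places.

EAR = (1 + 0.1649/12)^12 − 1 = 0.177952.
Solve (1 + r/2)^2 = 1.177952: r/2 = 1.177952^(1/2) − 1 = 0.085335, so r = 0.170670 = 17.0670%.

17.0670%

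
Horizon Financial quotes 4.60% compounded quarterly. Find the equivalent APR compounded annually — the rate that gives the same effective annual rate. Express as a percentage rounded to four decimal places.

4.6800%

EAR = (1 + 0.0460/4)^4 − 1 = 0.046800.
Compounded annually, the equivalent nominal rate is the EAR itself: 4.6800%.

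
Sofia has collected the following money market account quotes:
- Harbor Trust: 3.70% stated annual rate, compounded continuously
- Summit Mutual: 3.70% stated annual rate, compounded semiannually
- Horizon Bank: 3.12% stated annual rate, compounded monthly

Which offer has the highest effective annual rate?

Harbor Trust

Harbor Trust: e^0.0370 − 1 = 3.769%
Summit Mutual: (1 + 0.0370/2)^2 − 1 = 3.734%
Horizon Bank: (1 + 0.0312/12)^12 − 1 = 3.165%
The highest effective annual rate is Harbor Trust at 3.769%.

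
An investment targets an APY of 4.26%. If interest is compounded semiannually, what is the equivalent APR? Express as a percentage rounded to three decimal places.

(1 + r/2)^2 − 1 = 0.0426, so 1 + r/2 = 1.0426^(1/2).
r/2 = 0.021078, so r = 0.042156 = 4.216%.

4.216%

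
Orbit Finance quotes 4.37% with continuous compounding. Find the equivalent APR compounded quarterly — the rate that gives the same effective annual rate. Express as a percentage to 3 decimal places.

EAR under continuous compounding: e^0.0437 − 1 = 0.044669.
Solve (1 + r/4)^4 = 1.044669: r/4 = 1.044669^(1/4) − 1 = 0.010985, so r = 0.043940 = 4.394%.

4.394%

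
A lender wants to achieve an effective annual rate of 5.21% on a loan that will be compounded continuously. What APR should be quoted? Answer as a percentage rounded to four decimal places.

5.0788%

Continuous: nominal r satisfies e^r − 1 = 0.0521.
r = ln(1 + 0.0521) = ln(1.0521) = 0.050788 = 5.0788%.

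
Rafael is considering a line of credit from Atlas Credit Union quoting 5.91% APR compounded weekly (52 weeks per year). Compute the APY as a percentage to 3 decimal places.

EAR = (1 + 0.0591/52)^52 − 1.
= (1 + 0.001137)^52 − 1 = 1.060846 − 1 = 6.085%.

6.085%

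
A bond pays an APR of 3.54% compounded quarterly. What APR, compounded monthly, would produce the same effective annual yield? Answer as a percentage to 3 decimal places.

3.530%

EAR = (1 + 0.0354/4)^4 − 1 = 0.035873.
Solve (1 + r/12)^12 = 1.035873: r/12 = 1.035873^(1/12) − 1 = 0.002941, so r = 0.035296 = 3.530%.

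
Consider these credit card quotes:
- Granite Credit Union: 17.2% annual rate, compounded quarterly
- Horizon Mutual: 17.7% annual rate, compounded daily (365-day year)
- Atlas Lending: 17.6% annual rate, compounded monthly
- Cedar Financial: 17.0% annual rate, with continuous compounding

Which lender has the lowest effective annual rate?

Granite Credit Union: (1 + 0.172/4)^4 − 1 = 18.342%
Horizon Mutual: (1 + 0.177/365)^365 − 1 = 19.358%
Atlas Lending: (1 + 0.176/12)^12 − 1 = 19.091%
Cedar Financial: e^0.170 − 1 = 18.530%
The lowest effective annual rate is Granite Credit Union at 18.342%.

Granite Credit Union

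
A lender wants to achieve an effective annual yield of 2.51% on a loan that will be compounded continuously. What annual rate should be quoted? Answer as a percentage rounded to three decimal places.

2.479%

Continuous: nominal r satisfies e^r − 1 = 0.0251.
r = ln(1 + 0.0251) = ln(1.0251) = 0.024790 = 2.479%.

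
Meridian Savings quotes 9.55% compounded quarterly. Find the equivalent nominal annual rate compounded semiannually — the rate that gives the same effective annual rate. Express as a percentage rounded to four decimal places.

9.6640%

EAR = (1 + 0.0955/4)^4 − 1 = 0.098975.
Solve (1 + r/2)^2 = 1.098975: r/2 = 1.098975^(1/2) − 1 = 0.048320, so r = 0.096640 = 9.6640%.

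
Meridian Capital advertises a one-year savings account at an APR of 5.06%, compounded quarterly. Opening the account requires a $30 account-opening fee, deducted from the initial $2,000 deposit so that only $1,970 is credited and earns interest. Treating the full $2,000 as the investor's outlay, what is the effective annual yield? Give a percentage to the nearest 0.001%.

3.579%

Value after one year: 1,970 × (1 + 0.0506/4)^4 = 1,970 × 1.051568 = $2,071.59.
Effective yield on the $2,000 outlay: 2,071.59 / 2,000 − 1 = 0.035795 = 3.579%.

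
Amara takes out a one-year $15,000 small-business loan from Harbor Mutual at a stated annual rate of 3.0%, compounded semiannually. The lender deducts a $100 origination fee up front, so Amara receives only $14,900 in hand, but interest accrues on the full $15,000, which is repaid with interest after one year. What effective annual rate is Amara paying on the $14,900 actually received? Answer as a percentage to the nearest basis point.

3.71%

Amount owed after one year: 15,000 × (1 + 0.030/2)^2 = 15,000 × 1.030225 = $15,453.37.
Effective rate on net proceeds: 15,453.37 / 14,900 − 1 = 0.037139 = 3.71%.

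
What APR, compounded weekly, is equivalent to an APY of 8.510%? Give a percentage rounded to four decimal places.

(1 + r/52)^52 − 1 = 0.08510, so 1 + r/52 = 1.08510^(1/52).
r/52 = 0.001572, so r = 0.081736 = 8.1736%.

8.1736%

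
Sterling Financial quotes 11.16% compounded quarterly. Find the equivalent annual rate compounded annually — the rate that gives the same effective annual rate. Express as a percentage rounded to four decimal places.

EAR = (1 + 0.1116/4)^4 − 1 = 0.116358.
Compounded annually, the equivalent nominal rate is the EAR itself: 11.6358%.

11.6358%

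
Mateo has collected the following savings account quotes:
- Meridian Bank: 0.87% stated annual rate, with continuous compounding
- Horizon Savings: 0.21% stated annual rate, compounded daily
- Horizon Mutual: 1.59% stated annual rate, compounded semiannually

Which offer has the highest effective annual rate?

Horizon Mutual

Meridian Bank: e^0.0087 − 1 = 0.874%
Horizon Savings: (1 + 0.0021/365)^365 − 1 = 0.210%
Horizon Mutual: (1 + 0.0159/2)^2 − 1 = 1.596%
The highest effective annual rate is Horizon Mutual at 1.596%.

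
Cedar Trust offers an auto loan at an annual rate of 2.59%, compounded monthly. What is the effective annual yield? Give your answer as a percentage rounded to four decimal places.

EAR = (1 + 0.0259/12)^12 − 1.
= (1 + 0.002158)^12 − 1 = 1.026210 − 1 = 2.6210%.

2.6210%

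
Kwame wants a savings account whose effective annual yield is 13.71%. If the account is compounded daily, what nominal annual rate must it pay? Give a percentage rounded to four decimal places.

12.8504%

(1 + r/365)^365 − 1 = 0.1371, so 1 + r/365 = 1.1371^(1/365).
r/365 = 0.000352, so r = 0.128504 = 12.8504%.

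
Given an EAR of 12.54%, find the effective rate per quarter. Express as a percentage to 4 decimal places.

The per-quarter rate i satisfies (1 + i)^4 = 1 + 0.1254.
i = 1.1254^(1/4) − 1 = 0.0299751 = 2.9975%.

2.9975%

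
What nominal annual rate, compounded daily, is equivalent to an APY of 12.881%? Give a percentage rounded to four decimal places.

12.1184%

(1 + r/365)^365 − 1 = 0.12881, so 1 + r/365 = 1.12881^(1/365).
r/365 = 0.000332, so r = 0.121184 = 12.1184%.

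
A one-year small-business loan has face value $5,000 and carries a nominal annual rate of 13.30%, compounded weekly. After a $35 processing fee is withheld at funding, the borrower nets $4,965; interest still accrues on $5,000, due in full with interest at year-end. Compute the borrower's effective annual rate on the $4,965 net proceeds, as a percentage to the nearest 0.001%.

Amount owed after one year: 5,000 × (1 + 0.1330/52)^52 = 5,000 × 1.142056 = $5,710.28.
Effective rate on net proceeds: 5,710.28 / 4,965 − 1 = 0.150107 = 15.011%.

15.011%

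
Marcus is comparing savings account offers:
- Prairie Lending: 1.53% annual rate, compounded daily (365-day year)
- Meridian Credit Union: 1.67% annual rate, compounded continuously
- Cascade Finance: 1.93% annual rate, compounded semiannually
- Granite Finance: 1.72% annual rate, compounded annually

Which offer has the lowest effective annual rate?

Prairie Lending: (1 + 0.0153/365)^365 − 1 = 1.542%
Meridian Credit Union: e^0.0167 − 1 = 1.684%
Cascade Finance: (1 + 0.0193/2)^2 − 1 = 1.939%
Granite Finance: compounded annually, EAR = 1.720%
The lowest effective annual rate is Prairie Lending at 1.542%.

Prairie Lending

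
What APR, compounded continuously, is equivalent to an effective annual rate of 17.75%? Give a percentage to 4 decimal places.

16.3394%

Continuous: nominal r satisfies e^r − 1 = 0.1775.
r = ln(1 + 0.1775) = ln(1.1775) = 0.163394 = 16.3394%.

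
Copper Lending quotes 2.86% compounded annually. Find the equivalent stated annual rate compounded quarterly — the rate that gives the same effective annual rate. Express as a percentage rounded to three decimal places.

Compounded annually, EAR = nominal = 0.028600.
Solve (1 + r/4)^4 = 1.028600: r/4 = 1.028600^(1/4) − 1 = 0.007075, so r = 0.028298 = 2.830%.

2.830%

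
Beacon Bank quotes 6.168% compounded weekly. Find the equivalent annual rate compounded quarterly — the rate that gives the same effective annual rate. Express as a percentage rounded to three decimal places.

6.212%

EAR = (1 + 0.06168/52)^52 − 1 = 0.063583.
Solve (1 + r/4)^4 = 1.063583: r/4 = 1.063583^(1/4) − 1 = 0.015530, so r = 0.062121 = 6.212%.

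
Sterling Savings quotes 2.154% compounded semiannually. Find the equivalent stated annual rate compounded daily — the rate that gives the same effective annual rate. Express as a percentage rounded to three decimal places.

2.143%

EAR = (1 + 0.02154/2)^2 − 1 = 0.021656.
Solve (1 + r/365)^365 = 1.021656: r/365 = 1.021656^(1/365) − 1 = 0.000059, so r = 0.021425 = 2.143%.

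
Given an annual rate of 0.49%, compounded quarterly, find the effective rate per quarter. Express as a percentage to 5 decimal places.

With a nominal annual rate compounded quarterly, the periodic rate is the nominal rate divided by 4.
i = 0.0049 / 4 = 0.0012250 = 0.12250%.

0.12250%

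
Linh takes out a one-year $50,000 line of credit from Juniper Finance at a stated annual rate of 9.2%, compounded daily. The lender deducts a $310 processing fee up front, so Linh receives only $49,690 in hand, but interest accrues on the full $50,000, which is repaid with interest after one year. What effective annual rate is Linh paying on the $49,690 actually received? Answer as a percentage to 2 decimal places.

Amount owed after one year: 50,000 × (1 + 0.092/365)^365 = 50,000 × 1.096352 = $54,817.61.
Effective rate on net proceeds: 54,817.61 / 49,690 − 1 = 0.103192 = 10.32%.

10.32%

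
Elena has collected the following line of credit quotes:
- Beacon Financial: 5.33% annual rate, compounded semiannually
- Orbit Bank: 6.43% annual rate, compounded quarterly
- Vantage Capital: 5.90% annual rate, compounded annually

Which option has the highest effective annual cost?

Orbit Bank

Beacon Financial: (1 + 0.0533/2)^2 − 1 = 5.401%
Orbit Bank: (1 + 0.0643/4)^4 − 1 = 6.587%
Vantage Capital: compounded annually, EAR = 5.900%
The highest effective annual rate is Orbit Bank at 6.587%.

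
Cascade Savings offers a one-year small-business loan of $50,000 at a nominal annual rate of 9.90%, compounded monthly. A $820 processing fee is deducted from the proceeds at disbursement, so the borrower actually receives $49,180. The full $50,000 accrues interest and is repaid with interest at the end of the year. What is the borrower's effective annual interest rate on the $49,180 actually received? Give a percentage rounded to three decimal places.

Amount owed after one year: 50,000 × (1 + 0.0990/12)^12 = 50,000 × 1.103618 = $55,180.90.
Effective rate on net proceeds: 55,180.90 / 49,180 − 1 = 0.122019 = 12.202%.

12.202%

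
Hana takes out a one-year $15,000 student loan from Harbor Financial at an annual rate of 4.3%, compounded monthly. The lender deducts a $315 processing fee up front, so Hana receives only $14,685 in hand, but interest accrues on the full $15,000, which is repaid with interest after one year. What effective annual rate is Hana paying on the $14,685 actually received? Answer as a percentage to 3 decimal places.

6.625%

Amount owed after one year: 15,000 × (1 + 0.043/12)^12 = 15,000 × 1.043858 = $15,657.86.
Effective rate on net proceeds: 15,657.86 / 14,685 − 1 = 0.066249 = 6.625%.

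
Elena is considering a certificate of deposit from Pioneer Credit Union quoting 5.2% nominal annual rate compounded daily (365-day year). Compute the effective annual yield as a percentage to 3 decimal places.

EAR = (1 + 0.052/365)^365 − 1.
= (1 + 0.000142)^365 − 1 = 1.053372 − 1 = 5.337%.

5.337%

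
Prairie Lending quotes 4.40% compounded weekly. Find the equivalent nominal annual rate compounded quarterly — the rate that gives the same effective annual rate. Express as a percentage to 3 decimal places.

EAR = (1 + 0.0440/52)^52 − 1 = 0.044963.
Solve (1 + r/4)^4 = 1.044963: r/4 = 1.044963^(1/4) − 1 = 0.011056, so r = 0.044224 = 4.422%.

4.422%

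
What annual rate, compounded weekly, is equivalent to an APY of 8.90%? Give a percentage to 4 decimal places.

8.5330%

(1 + r/52)^52 − 1 = 0.0890, so 1 + r/52 = 1.0890^(1/52).
r/52 = 0.001641, so r = 0.085330 = 8.5330%.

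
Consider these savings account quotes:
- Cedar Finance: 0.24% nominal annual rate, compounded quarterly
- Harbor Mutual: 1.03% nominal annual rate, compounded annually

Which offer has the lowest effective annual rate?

Cedar Finance

Cedar Finance: (1 + 0.0024/4)^4 − 1 = 0.240%
Harbor Mutual: compounded annually, EAR = 1.030%
The lowest effective annual rate is Cedar Finance at 0.240%.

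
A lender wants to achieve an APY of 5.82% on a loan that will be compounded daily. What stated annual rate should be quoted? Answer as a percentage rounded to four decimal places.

(1 + r/365)^365 − 1 = 0.0582, so 1 + r/365 = 1.0582^(1/365).
r/365 = 0.000155, so r = 0.056574 = 5.6574%.

5.6574%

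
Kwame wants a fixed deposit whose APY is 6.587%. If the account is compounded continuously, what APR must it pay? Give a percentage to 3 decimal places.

Continuous: nominal r satisfies e^r − 1 = 0.06587.
r = ln(1 + 0.06587) = ln(1.06587) = 0.063791 = 6.379%.

6.379%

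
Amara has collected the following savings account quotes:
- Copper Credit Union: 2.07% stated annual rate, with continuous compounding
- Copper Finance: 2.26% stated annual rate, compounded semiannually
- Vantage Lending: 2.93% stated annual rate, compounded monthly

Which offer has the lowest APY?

Copper Credit Union

Copper Credit Union: e^0.0207 − 1 = 2.092%
Copper Finance: (1 + 0.0226/2)^2 − 1 = 2.273%
Vantage Lending: (1 + 0.0293/12)^12 − 1 = 2.970%
The lowest effective annual rate is Copper Credit Union at 2.092%.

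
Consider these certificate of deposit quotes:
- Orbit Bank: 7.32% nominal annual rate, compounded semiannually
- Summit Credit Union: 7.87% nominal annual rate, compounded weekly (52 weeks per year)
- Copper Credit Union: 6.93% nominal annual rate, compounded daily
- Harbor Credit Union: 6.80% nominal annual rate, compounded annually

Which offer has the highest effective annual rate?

Orbit Bank: (1 + 0.0732/2)^2 − 1 = 7.454%
Summit Credit Union: (1 + 0.0787/52)^52 − 1 = 8.182%
Copper Credit Union: (1 + 0.0693/365)^365 − 1 = 7.175%
Harbor Credit Union: compounded annually, EAR = 6.800%
The highest effective annual rate is Summit Credit Union at 8.182%.

Summit Credit Union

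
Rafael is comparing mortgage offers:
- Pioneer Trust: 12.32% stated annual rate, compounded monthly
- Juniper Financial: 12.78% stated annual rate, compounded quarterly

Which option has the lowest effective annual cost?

Pioneer Trust: (1 + 0.1232/12)^12 − 1 = 13.040%
Juniper Financial: (1 + 0.1278/4)^4 − 1 = 13.406%
The lowest effective annual rate is Pioneer Trust at 13.040%.

Pioneer Trust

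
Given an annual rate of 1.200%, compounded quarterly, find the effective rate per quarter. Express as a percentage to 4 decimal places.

0.3000%

With a nominal annual rate compounded quarterly, the periodic rate is the nominal rate divided by 4.
i = 0.01200 / 4 = 0.0030000 = 0.3000%.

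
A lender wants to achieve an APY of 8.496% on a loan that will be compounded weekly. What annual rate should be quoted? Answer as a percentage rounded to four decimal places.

(1 + r/52)^52 − 1 = 0.08496, so 1 + r/52 = 1.08496^(1/52).
r/52 = 0.001569, so r = 0.081607 = 8.1607%.

8.1607%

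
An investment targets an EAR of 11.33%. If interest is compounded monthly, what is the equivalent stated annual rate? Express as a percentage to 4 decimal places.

(1 + r/12)^12 − 1 = 0.1133, so 1 + r/12 = 1.1133^(1/12).
r/12 = 0.008984, so r = 0.107810 = 10.7810%.

10.7810%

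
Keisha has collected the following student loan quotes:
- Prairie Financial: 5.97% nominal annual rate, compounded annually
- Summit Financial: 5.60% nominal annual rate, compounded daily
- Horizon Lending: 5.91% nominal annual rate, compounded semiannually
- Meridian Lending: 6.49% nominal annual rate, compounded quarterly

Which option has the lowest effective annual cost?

Prairie Financial: compounded annually, EAR = 5.970%
Summit Financial: (1 + 0.0560/365)^365 − 1 = 5.759%
Horizon Lending: (1 + 0.0591/2)^2 − 1 = 5.997%
Meridian Lending: (1 + 0.0649/4)^4 − 1 = 6.650%
The lowest effective annual rate is Summit Financial at 5.759%.

Summit Financial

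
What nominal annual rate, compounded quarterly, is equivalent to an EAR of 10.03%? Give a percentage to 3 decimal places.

9.673%

(1 + r/4)^4 − 1 = 0.1003, so 1 + r/4 = 1.1003^(1/4).
r/4 = 0.024184, so r = 0.096734 = 9.673%.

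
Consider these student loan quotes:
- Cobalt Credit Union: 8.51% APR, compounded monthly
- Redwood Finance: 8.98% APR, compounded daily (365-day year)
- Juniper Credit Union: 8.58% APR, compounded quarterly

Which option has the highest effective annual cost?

Cobalt Credit Union: (1 + 0.0851/12)^12 − 1 = 8.850%
Redwood Finance: (1 + 0.0898/365)^365 − 1 = 9.394%
Juniper Credit Union: (1 + 0.0858/4)^4 − 1 = 8.860%
The highest effective annual rate is Redwood Finance at 9.394%.

Redwood Finance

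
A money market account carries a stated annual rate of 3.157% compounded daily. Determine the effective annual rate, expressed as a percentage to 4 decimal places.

3.2072%

EAR = (1 + 0.03157/365)^365 − 1.
= 1.032072 − 1 = 3.2072%.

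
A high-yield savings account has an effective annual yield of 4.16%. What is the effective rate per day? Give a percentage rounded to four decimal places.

The per-day rate i satisfies (1 + i)^365 = 1 + 0.0416.
i = 1.0416^(1/365) − 1 = 0.0001117 = 0.0112%.

0.0112%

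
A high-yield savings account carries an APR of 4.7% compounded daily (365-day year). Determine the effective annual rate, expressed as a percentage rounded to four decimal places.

EAR = (1 + 0.047/365)^365 − 1.
= (1 + 0.000129)^365 − 1 = 1.048119 − 1 = 4.8119%.

4.8119%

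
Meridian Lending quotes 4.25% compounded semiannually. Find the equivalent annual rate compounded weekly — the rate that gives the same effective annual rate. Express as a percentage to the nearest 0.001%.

4.207%

EAR = (1 + 0.0425/2)^2 − 1 = 0.042952.
Solve (1 + r/52)^52 = 1.042952: r/52 = 1.042952^(1/52) − 1 = 0.000809, so r = 0.042072 = 4.207%.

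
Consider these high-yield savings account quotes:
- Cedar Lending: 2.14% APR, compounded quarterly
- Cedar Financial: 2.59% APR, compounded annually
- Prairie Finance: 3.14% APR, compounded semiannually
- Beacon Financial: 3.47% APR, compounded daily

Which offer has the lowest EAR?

Cedar Lending

Cedar Lending: (1 + 0.0214/4)^4 − 1 = 2.157%
Cedar Financial: compounded annually, EAR = 2.590%
Prairie Finance: (1 + 0.0314/2)^2 − 1 = 3.165%
Beacon Financial: (1 + 0.0347/365)^365 − 1 = 3.531%
The lowest effective annual rate is Cedar Lending at 2.157%.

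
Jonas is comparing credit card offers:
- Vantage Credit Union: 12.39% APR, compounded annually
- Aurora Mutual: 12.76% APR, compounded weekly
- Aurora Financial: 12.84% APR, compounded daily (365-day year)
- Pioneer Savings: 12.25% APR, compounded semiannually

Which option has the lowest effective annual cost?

Vantage Credit Union

Vantage Credit Union: compounded annually, EAR = 12.390%
Aurora Mutual: (1 + 0.1276/52)^52 − 1 = 13.592%
Aurora Financial: (1 + 0.1284/365)^365 − 1 = 13.698%
Pioneer Savings: (1 + 0.1225/2)^2 − 1 = 12.625%
The lowest effective annual rate is Vantage Credit Union at 12.390%.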